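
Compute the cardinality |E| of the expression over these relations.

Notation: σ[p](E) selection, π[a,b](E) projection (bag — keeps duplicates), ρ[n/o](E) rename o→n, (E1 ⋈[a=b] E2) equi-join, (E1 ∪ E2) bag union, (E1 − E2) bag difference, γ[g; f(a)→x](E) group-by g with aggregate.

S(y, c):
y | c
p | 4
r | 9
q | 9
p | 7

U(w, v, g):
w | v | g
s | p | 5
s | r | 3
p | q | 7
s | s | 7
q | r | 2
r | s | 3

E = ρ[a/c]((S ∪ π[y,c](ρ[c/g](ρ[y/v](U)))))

Row counts bottom-up:
  S → 4
  U → 6
  ρ[y/v](U) → 6
  ρ[c/g](ρ[y/v](U)) → 6
  π[y,c](ρ[c/g](ρ[y/v](U))) → 6
  (S ∪ π[y,c](ρ[c/g](ρ[y/v](U)))) → 10
  ρ[a/c]((S ∪ π[y,c](ρ[c/g](ρ[y/v](U))))) → 10

|E| = 10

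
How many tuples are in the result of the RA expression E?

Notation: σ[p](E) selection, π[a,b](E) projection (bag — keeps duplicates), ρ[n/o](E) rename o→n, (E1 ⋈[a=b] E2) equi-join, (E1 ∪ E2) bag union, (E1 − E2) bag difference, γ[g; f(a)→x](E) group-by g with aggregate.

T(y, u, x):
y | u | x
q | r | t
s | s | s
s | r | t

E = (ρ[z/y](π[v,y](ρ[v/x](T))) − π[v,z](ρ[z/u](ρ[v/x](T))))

Stepwise |·|:
  T → 3
  ρ[v/x](T) → 3
  π[v,y](ρ[v/x](T)) → 3
  ρ[z/y](π[v,y](ρ[v/x](T))) → 3
  T → 3
  ρ[v/x](T) → 3
  ρ[z/u](ρ[v/x](T)) → 3
  π[v,z](ρ[z/u](ρ[v/x](T))) → 3
  (ρ[z/y](π[v,y](ρ[v/x](T))) − π[v,z](ρ[z/u](ρ[v/x](T)))) → 2

|E| = 2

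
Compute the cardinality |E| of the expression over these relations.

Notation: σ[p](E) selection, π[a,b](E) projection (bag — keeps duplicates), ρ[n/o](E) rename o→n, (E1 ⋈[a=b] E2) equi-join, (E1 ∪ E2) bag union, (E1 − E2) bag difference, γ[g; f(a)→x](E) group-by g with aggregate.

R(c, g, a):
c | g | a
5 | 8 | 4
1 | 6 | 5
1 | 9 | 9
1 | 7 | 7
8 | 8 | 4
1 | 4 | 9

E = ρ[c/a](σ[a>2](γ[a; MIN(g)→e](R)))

Stepwise |·|:
  R → 6
  γ[a; MIN(g)→e](R) → 4
  σ[a>2](γ[a; MIN(g)→e](R)) → 4
  ρ[c/a](σ[a>2](γ[a; MIN(g)→e](R))) → 4

|E| = 4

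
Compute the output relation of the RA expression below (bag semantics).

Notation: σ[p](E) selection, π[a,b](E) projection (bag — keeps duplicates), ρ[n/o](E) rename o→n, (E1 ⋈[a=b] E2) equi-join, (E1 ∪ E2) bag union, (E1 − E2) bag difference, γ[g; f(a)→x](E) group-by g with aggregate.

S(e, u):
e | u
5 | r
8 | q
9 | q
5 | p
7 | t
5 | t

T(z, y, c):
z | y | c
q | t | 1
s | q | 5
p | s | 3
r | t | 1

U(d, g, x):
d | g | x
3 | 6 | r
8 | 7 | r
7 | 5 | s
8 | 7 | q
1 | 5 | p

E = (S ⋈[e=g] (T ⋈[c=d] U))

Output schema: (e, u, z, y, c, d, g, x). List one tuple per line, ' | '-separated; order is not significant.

Subexpression sizes:
  S → 6
  T → 4
  U → 5
  (T ⋈[c=d] U) → 3
  (S ⋈[e=g] (T ⋈[c=d] U)) → 6

== RESULT ==
e | u | z | y | c | d | g | x
5 | p | q | t | 1 | 1 | 5 | p
5 | p | r | t | 1 | 1 | 5 | p
5 | r | q | t | 1 | 1 | 5 | p
5 | r | r | t | 1 | 1 | 5 | p
5 | t | q | t | 1 | 1 | 5 | p
5 | t | r | t | 1 | 1 | 5 | p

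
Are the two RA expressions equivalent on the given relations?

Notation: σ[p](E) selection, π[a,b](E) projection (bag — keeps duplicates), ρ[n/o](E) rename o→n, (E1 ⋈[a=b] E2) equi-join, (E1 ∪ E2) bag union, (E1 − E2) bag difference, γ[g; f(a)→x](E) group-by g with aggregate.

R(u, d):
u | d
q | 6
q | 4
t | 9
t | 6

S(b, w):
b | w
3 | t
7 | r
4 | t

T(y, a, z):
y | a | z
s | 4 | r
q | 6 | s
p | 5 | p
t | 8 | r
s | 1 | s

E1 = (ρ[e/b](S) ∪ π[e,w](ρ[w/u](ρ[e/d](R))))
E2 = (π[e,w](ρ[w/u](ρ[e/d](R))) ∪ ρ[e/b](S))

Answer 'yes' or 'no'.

E1 subexpression sizes:
  S → 3
  ρ[e/b](S) → 3
  R → 4
  ρ[e/d](R) → 4
  ρ[w/u](ρ[e/d](R)) → 4
  π[e,w](ρ[w/u](ρ[e/d](R))) → 4
  (ρ[e/b](S) ∪ π[e,w](ρ[w/u](ρ[e/d](R)))) → 7
E2 subexpression sizes:
  R → 4
  ρ[e/d](R) → 4
  ρ[w/u](ρ[e/d](R)) → 4
  π[e,w](ρ[w/u](ρ[e/d](R))) → 4
  S → 3
  ρ[e/b](S) → 3
  (π[e,w](ρ[w/u](ρ[e/d](R))) ∪ ρ[e/b](S)) → 7

E1 and E2 produce the same multiset:
e | w
3 | t
4 | q
4 | t
6 | q
6 | t
7 | r
9 | t

yes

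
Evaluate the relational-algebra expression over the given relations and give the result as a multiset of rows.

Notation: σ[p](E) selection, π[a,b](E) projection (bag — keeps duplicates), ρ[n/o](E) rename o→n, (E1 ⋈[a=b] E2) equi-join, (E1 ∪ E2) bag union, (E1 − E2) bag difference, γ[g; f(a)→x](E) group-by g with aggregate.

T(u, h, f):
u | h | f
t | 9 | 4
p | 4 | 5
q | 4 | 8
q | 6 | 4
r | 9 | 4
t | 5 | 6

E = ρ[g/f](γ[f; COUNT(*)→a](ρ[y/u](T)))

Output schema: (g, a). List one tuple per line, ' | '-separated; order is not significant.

Subexpression sizes:
  T → 6
  ρ[y/u](T) → 6
  γ[f; COUNT(*)→a](ρ[y/u](T)) → 4
  ρ[g/f](γ[f; COUNT(*)→a](ρ[y/u](T))) → 4

== RESULT ==
g | a
4 | 3
5 | 1
6 | 1
8 | 1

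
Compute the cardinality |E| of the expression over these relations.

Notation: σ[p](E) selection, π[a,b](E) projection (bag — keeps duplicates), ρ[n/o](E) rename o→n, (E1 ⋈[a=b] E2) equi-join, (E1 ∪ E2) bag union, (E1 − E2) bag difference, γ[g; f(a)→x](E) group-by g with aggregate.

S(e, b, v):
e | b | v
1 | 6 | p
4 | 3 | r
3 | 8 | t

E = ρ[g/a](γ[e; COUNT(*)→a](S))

Subexpression sizes:
  S → 3
  γ[e; COUNT(*)→a](S) → 3
  ρ[g/a](γ[e; COUNT(*)→a](S)) → 3

|E| = 3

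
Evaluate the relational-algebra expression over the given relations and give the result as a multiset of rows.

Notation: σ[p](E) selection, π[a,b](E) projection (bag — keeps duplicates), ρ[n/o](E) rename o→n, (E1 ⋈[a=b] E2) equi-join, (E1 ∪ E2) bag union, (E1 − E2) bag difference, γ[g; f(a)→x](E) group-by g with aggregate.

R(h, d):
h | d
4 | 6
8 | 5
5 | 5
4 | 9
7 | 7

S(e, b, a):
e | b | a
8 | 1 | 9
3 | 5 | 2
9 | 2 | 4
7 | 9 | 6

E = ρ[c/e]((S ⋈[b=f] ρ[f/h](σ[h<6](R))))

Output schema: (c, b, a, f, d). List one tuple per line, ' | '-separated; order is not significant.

Row counts bottom-up:
  S → 4
  R → 5
  σ[h<6](R) → 3
  ρ[f/h](σ[h<6](R)) → 3
  (S ⋈[b=f] ρ[f/h](σ[h<6](R))) → 1
  ρ[c/e]((S ⋈[b=f] ρ[f/h](σ[h<6](R)))) → 1

== RESULT ==
c | b | a | f | d
3 | 5 | 2 | 5 | 5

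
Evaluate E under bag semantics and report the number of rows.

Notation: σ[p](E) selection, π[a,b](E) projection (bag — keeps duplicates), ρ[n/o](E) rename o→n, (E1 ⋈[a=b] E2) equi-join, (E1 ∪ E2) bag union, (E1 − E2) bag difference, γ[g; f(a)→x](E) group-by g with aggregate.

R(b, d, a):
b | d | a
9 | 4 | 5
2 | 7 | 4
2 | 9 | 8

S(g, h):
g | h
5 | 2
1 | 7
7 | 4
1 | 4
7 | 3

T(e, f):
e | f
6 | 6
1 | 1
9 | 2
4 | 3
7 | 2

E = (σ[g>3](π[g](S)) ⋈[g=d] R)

Stepwise |·|:
  S → 5
  π[g](S) → 5
  σ[g>3](π[g](S)) → 3
  R → 3
  (σ[g>3](π[g](S)) ⋈[g=d] R) → 2

|E| = 2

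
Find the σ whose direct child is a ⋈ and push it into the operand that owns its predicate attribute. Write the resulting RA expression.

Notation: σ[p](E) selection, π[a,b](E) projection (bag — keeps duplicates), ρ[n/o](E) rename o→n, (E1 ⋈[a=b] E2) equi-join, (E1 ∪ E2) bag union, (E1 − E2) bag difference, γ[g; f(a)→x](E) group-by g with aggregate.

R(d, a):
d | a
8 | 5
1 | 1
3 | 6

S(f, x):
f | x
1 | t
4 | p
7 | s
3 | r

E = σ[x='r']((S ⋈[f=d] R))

σ filters on x, owned by the left side.
E' = (σ[x='r'](S) ⋈[f=d] R)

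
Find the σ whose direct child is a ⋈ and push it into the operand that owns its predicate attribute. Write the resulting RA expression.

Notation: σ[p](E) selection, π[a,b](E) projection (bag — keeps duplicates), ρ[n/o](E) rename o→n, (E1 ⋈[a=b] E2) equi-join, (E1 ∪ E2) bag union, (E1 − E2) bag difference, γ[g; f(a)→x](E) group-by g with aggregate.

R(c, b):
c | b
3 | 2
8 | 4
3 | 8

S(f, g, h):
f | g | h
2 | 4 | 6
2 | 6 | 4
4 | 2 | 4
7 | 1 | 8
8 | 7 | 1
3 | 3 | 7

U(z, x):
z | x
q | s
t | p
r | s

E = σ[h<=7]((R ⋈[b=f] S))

σ filters on h, owned by the right side.
E' = (R ⋈[b=f] σ[h<=7](S))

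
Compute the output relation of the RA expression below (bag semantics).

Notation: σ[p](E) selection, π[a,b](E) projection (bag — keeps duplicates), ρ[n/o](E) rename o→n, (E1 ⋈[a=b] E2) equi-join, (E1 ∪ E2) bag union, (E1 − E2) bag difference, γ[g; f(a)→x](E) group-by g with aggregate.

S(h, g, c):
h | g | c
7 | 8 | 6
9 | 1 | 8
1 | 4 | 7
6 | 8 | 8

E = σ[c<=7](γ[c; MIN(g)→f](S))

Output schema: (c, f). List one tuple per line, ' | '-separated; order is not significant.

Stepwise |·|:
  S → 4
  γ[c; MIN(g)→f](S) → 3
  σ[c<=7](γ[c; MIN(g)→f](S)) → 2

== RESULT ==
c | f
6 | 8
7 | 4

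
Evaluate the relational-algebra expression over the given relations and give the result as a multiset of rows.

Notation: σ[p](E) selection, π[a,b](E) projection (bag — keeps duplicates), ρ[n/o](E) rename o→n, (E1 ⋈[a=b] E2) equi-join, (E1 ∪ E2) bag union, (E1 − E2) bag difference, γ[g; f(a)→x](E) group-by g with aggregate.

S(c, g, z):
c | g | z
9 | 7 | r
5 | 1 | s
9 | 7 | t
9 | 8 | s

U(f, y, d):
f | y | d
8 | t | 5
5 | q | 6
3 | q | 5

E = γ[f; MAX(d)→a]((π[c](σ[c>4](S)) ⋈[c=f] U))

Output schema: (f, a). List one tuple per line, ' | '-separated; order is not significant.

Row counts bottom-up:
  S → 4
  σ[c>4](S) → 4
  π[c](σ[c>4](S)) → 4
  U → 3
  (π[c](σ[c>4](S)) ⋈[c=f] U) → 1
  γ[f; MAX(d)→a]((π[c](σ[c>4](S)) ⋈[c=f] U)) → 1

== RESULT ==
f | a
5 | 6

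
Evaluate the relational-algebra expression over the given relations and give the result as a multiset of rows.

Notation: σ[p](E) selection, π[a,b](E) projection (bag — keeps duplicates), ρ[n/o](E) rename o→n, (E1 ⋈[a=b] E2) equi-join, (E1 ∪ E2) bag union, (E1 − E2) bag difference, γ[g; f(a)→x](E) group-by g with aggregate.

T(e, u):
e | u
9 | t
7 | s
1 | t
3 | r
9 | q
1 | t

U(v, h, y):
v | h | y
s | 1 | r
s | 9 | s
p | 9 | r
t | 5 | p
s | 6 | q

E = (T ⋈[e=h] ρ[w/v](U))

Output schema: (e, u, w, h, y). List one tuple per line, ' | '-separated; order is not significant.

Per-node cardinality:
  T → 6
  U → 5
  ρ[w/v](U) → 5
  (T ⋈[e=h] ρ[w/v](U)) → 6

== RESULT ==
e | u | w | h | y
1 | t | s | 1 | r
1 | t | s | 1 | r
9 | q | p | 9 | r
9 | q | s | 9 | s
9 | t | p | 9 | r
9 | t | s | 9 | s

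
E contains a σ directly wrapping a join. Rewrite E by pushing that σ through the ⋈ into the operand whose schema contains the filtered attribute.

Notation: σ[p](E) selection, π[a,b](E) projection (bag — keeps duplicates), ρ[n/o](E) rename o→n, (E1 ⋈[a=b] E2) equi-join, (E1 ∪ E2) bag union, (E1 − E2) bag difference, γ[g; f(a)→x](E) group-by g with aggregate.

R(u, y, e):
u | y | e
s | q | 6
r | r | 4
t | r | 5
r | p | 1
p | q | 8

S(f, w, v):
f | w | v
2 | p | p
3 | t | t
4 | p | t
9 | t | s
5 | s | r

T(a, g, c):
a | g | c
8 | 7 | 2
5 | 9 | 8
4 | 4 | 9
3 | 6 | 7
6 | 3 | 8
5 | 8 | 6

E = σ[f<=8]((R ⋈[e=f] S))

σ filters on f, owned by the right side.
E' = (R ⋈[e=f] σ[f<=8](S))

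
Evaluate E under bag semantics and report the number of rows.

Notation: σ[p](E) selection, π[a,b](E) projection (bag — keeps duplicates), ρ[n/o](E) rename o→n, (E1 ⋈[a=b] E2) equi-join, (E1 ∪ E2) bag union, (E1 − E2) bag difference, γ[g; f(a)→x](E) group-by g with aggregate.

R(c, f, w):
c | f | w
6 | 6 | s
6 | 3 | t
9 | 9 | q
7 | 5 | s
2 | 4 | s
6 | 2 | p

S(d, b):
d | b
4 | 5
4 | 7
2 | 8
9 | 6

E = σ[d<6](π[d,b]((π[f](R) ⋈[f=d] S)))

Row counts bottom-up:
  R → 6
  π[f](R) → 6
  S → 4
  (π[f](R) ⋈[f=d] S) → 4
  π[d,b]((π[f](R) ⋈[f=d] S)) → 4
  σ[d<6](π[d,b]((π[f](R) ⋈[f=d] S))) → 3

|E| = 3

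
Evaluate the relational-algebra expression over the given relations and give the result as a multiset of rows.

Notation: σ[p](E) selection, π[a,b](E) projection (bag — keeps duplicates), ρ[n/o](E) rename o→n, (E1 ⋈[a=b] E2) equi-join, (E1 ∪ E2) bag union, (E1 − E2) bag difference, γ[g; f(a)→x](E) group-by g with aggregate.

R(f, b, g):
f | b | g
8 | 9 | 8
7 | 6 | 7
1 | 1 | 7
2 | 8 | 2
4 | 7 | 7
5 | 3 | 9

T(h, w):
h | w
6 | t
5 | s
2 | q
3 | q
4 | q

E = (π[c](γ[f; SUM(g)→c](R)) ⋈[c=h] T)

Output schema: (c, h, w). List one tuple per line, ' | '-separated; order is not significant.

Subexpression sizes:
  R → 6
  γ[f; SUM(g)→c](R) → 6
  π[c](γ[f; SUM(g)→c](R)) → 6
  T → 5
  (π[c](γ[f; SUM(g)→c](R)) ⋈[c=h] T) → 1

== RESULT ==
c | h | w
2 | 2 | q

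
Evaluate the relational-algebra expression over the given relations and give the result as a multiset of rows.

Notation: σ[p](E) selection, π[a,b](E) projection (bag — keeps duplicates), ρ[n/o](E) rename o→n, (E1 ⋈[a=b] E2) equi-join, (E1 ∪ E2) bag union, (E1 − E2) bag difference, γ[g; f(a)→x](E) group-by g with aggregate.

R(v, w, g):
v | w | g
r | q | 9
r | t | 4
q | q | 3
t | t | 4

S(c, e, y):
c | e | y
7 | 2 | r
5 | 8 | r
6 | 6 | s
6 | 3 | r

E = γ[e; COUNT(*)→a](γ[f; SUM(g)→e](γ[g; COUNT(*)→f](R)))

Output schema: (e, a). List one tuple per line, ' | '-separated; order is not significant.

Stepwise |·|:
  R → 4
  γ[g; COUNT(*)→f](R) → 3
  γ[f; SUM(g)→e](γ[g; COUNT(*)→f](R)) → 2
  γ[e; COUNT(*)→a](γ[f; SUM(g)→e](γ[g; COUNT(*)→f](R))) → 2

== RESULT ==
e | a
4 | 1
12 | 1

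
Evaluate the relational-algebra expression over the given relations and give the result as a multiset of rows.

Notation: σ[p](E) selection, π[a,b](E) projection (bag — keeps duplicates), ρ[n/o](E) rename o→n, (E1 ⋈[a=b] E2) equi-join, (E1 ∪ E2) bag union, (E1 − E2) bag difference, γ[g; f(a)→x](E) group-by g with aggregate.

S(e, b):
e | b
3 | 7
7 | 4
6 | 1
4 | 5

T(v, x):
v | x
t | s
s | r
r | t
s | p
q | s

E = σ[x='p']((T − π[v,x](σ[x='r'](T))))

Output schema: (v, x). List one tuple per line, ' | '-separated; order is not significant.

Subexpression sizes:
  T → 5
  T → 5
  σ[x='r'](T) → 1
  π[v,x](σ[x='r'](T)) → 1
  (T − π[v,x](σ[x='r'](T))) → 4
  σ[x='p']((T − π[v,x](σ[x='r'](T)))) → 1

== RESULT ==
v | x
s | p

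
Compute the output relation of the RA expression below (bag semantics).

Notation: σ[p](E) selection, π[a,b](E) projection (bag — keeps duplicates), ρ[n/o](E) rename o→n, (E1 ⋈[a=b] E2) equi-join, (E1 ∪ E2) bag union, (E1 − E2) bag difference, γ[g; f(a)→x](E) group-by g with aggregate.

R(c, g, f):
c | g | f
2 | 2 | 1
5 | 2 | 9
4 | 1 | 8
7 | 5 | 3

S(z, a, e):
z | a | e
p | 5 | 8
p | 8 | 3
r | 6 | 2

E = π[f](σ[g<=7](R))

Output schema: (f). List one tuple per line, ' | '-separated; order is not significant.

Row counts bottom-up:
  R → 4
  σ[g<=7](R) → 4
  π[f](σ[g<=7](R)) → 4

== RESULT ==
f
1
3
8
9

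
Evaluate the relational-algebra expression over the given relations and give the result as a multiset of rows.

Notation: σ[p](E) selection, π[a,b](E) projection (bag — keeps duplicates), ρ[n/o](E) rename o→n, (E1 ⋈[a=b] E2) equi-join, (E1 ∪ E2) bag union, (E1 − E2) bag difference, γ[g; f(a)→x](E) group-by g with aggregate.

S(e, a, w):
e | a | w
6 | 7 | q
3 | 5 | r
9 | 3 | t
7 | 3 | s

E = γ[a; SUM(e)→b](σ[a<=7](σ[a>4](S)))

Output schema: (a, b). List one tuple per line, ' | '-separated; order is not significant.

Row counts bottom-up:
  S → 4
  σ[a>4](S) → 2
  σ[a<=7](σ[a>4](S)) → 2
  γ[a; SUM(e)→b](σ[a<=7](σ[a>4](S))) → 2

== RESULT ==
a | b
5 | 3
7 | 6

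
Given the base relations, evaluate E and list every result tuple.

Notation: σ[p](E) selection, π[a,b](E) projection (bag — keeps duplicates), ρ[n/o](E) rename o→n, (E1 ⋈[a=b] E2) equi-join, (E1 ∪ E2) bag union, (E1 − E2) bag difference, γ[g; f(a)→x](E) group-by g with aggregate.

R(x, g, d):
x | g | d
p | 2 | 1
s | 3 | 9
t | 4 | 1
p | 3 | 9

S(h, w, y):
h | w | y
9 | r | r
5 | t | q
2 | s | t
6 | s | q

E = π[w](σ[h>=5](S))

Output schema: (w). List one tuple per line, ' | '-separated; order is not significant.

Per-node cardinality:
  S → 4
  σ[h>=5](S) → 3
  π[w](σ[h>=5](S)) → 3

== RESULT ==
w
r
s
t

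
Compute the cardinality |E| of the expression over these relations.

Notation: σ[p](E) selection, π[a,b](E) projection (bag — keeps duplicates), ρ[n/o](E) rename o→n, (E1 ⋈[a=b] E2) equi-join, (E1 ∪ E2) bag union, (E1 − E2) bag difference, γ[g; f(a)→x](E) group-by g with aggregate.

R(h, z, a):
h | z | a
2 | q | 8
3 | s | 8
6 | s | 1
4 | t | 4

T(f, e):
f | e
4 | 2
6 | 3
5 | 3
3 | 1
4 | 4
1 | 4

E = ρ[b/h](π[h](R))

Subexpression sizes:
  R → 4
  π[h](R) → 4
  ρ[b/h](π[h](R)) → 4

|E| = 4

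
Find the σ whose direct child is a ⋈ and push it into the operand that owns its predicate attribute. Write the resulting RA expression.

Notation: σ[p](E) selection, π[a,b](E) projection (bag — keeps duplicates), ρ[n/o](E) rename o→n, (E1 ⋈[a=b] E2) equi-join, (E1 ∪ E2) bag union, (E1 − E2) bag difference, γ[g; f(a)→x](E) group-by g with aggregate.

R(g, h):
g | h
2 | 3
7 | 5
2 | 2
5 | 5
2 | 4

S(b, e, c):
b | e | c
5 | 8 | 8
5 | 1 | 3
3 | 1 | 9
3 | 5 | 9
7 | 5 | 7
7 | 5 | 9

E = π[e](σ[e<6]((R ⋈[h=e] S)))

σ filters on e, owned by the right side.
E' = π[e]((R ⋈[h=e] σ[e<6](S)))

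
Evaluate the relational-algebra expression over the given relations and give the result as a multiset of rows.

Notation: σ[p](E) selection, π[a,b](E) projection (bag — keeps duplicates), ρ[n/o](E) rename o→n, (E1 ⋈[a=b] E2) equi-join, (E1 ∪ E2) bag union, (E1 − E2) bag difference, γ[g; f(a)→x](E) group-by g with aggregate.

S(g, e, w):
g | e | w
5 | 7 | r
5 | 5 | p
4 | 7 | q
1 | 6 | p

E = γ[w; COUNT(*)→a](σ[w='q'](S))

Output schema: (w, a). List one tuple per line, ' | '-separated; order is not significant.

Per-node cardinality:
  S → 4
  σ[w='q'](S) → 1
  γ[w; COUNT(*)→a](σ[w='q'](S)) → 1

== RESULT ==
w | a
q | 1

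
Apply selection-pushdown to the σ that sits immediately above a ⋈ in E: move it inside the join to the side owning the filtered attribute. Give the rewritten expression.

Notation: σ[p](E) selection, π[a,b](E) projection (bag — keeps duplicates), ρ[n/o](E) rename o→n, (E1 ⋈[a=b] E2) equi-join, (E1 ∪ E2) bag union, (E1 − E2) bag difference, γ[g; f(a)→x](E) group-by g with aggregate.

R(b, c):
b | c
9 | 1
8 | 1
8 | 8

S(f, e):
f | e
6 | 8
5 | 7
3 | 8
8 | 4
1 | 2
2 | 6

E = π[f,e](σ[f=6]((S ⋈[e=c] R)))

σ filters on f, owned by the left side.
E' = π[f,e]((σ[f=6](S) ⋈[e=c] R))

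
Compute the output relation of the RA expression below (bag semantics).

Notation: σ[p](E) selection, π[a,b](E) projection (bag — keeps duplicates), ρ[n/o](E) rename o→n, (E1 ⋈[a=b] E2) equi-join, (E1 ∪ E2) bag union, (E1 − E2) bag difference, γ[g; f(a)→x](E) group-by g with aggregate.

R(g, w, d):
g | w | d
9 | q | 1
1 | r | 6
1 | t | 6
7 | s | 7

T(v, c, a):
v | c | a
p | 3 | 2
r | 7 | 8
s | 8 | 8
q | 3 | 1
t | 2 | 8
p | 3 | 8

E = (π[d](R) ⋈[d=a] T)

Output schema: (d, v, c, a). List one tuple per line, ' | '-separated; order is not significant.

Per-node cardinality:
  R → 4
  π[d](R) → 4
  T → 6
  (π[d](R) ⋈[d=a] T) → 1

== RESULT ==
d | v | c | a
1 | q | 3 | 1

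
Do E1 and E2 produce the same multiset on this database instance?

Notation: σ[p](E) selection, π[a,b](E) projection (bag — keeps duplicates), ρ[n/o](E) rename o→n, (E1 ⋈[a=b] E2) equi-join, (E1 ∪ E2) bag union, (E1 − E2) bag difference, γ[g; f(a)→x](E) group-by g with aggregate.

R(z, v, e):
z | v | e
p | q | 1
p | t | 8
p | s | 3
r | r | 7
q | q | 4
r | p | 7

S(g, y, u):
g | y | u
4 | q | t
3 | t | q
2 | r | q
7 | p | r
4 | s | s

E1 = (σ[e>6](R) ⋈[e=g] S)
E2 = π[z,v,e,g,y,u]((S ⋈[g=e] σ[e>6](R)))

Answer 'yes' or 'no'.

E1 row counts bottom-up:
  R → 6
  σ[e>6](R) → 3
  S → 5
  (σ[e>6](R) ⋈[e=g] S) → 2
E2 row counts bottom-up:
  S → 5
  R → 6
  σ[e>6](R) → 3
  (S ⋈[g=e] σ[e>6](R)) → 2
  π[z,v,e,g,y,u]((S ⋈[g=e] σ[e>6](R))) → 2

E1 and E2 produce the same multiset:
z | v | e | g | y | u
r | p | 7 | 7 | p | r
r | r | 7 | 7 | p | r

yes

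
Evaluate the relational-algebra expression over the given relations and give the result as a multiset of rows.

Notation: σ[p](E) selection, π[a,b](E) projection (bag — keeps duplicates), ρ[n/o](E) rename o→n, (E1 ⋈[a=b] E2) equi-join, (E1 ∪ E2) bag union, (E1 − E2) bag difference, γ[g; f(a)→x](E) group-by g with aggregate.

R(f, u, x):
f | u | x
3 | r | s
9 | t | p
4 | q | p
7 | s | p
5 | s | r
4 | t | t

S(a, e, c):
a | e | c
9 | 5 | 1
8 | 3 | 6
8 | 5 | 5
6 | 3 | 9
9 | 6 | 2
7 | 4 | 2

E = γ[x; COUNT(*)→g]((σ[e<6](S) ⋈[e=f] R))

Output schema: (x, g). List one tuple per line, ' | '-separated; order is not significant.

Row counts bottom-up:
  S → 6
  σ[e<6](S) → 5
  R → 6
  (σ[e<6](S) ⋈[e=f] R) → 6
  γ[x; COUNT(*)→g]((σ[e<6](S) ⋈[e=f] R)) → 4

== RESULT ==
x | g
p | 1
r | 2
s | 2
t | 1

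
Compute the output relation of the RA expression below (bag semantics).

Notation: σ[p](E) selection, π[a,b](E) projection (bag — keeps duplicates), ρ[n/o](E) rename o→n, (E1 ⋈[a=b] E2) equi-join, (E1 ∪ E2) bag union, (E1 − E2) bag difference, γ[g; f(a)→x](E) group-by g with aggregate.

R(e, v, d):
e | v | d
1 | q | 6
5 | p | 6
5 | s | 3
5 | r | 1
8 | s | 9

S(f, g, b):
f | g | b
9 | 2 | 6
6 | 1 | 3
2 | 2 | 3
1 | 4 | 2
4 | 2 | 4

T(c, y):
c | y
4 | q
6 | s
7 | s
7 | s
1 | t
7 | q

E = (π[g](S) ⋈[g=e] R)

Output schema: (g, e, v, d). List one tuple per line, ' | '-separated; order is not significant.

Per-node cardinality:
  S → 5
  π[g](S) → 5
  R → 5
  (π[g](S) ⋈[g=e] R) → 1

== RESULT ==
g | e | v | d
1 | 1 | q | 6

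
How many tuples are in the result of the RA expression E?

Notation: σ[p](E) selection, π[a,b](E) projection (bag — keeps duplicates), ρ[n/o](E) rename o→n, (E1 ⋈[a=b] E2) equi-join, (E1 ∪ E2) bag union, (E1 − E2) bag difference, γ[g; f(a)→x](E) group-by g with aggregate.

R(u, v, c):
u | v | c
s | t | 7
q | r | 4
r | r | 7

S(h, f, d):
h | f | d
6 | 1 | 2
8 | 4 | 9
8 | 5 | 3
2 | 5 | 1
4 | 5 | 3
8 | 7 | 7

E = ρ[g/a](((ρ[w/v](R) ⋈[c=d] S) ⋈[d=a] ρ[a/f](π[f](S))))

Per-node cardinality:
  R → 3
  ρ[w/v](R) → 3
  S → 6
  (ρ[w/v](R) ⋈[c=d] S) → 2
  S → 6
  π[f](S) → 6
  ρ[a/f](π[f](S)) → 6
  ((ρ[w/v](R) ⋈[c=d] S) ⋈[d=a] ρ[a/f](π[f](S))) → 2
  ρ[g/a](((ρ[w/v](R) ⋈[c=d] S) ⋈[d=a] ρ[a/f](π[f](S)))) → 2

|E| = 2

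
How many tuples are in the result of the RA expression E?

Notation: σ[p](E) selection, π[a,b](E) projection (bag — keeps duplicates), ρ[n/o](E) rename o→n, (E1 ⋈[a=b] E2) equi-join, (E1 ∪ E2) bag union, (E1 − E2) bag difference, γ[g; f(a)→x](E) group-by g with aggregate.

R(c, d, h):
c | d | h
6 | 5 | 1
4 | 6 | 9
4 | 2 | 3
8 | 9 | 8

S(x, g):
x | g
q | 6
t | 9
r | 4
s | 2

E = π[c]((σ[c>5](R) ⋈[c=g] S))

Row counts bottom-up:
  R → 4
  σ[c>5](R) → 2
  S → 4
  (σ[c>5](R) ⋈[c=g] S) → 1
  π[c]((σ[c>5](R) ⋈[c=g] S)) → 1

|E| = 1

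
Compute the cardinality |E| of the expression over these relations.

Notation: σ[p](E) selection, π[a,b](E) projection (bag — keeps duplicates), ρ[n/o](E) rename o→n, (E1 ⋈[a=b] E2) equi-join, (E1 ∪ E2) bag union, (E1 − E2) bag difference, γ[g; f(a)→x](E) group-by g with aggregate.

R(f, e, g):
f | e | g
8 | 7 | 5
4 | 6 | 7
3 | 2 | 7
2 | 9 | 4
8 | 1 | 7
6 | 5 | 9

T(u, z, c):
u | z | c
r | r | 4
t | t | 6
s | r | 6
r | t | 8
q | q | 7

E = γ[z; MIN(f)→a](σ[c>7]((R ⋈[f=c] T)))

Per-node cardinality:
  R → 6
  T → 5
  (R ⋈[f=c] T) → 5
  σ[c>7]((R ⋈[f=c] T)) → 2
  γ[z; MIN(f)→a](σ[c>7]((R ⋈[f=c] T))) → 1

|E| = 1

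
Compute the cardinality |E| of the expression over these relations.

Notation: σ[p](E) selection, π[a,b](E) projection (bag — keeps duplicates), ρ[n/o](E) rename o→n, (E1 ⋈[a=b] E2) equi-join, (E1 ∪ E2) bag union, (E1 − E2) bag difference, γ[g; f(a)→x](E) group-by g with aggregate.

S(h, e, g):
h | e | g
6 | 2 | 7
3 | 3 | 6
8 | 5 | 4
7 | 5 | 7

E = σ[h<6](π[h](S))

Row counts bottom-up:
  S → 4
  π[h](S) → 4
  σ[h<6](π[h](S)) → 1

|E| = 1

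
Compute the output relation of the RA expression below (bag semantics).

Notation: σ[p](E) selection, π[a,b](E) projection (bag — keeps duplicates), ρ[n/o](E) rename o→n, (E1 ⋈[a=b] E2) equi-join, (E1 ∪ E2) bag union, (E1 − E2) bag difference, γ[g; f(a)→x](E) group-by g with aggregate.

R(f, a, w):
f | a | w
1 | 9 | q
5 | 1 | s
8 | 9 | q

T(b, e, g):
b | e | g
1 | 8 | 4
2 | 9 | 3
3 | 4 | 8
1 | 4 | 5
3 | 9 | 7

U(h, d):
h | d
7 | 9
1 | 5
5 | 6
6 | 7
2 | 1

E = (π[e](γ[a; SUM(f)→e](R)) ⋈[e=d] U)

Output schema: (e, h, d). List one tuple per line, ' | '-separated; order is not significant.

Row counts bottom-up:
  R → 3
  γ[a; SUM(f)→e](R) → 2
  π[e](γ[a; SUM(f)→e](R)) → 2
  U → 5
  (π[e](γ[a; SUM(f)→e](R)) ⋈[e=d] U) → 2

== RESULT ==
e | h | d
5 | 1 | 5
9 | 7 | 9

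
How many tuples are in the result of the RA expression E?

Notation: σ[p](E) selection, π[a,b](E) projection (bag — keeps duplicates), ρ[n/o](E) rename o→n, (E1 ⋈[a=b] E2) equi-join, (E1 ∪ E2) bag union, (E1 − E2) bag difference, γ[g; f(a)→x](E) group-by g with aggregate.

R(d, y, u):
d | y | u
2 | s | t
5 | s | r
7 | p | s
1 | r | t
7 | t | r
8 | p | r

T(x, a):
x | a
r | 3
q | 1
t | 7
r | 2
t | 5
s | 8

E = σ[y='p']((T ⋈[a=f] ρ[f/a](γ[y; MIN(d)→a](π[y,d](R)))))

Stepwise |·|:
  T → 6
  R → 6
  π[y,d](R) → 6
  γ[y; MIN(d)→a](π[y,d](R)) → 4
  ρ[f/a](γ[y; MIN(d)→a](π[y,d](R))) → 4
  (T ⋈[a=f] ρ[f/a](γ[y; MIN(d)→a](π[y,d](R)))) → 4
  σ[y='p']((T ⋈[a=f] ρ[f/a](γ[y; MIN(d)→a](π[y,d](R))))) → 1

|E| = 1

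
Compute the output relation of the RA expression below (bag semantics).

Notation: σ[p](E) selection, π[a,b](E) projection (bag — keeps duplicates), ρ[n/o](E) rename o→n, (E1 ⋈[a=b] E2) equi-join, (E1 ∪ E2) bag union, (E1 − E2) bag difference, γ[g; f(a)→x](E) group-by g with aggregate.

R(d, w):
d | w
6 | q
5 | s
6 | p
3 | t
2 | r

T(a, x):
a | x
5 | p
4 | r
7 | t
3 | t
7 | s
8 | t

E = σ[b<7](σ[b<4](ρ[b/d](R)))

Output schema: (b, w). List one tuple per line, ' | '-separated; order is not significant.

Row counts bottom-up:
  R → 5
  ρ[b/d](R) → 5
  σ[b<4](ρ[b/d](R)) → 2
  σ[b<7](σ[b<4](ρ[b/d](R))) → 2

== RESULT ==
b | w
2 | r
3 | t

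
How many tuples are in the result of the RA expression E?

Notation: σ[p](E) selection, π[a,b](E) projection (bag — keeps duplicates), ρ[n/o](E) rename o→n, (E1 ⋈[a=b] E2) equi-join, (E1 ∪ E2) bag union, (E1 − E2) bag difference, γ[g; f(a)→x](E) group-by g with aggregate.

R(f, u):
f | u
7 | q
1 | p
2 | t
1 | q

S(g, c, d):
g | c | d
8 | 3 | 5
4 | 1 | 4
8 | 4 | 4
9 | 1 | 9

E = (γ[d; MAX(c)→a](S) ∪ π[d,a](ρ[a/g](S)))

Subexpression sizes:
  S → 4
  γ[d; MAX(c)→a](S) → 3
  S → 4
  ρ[a/g](S) → 4
  π[d,a](ρ[a/g](S)) → 4
  (γ[d; MAX(c)→a](S) ∪ π[d,a](ρ[a/g](S))) → 7

|E| = 7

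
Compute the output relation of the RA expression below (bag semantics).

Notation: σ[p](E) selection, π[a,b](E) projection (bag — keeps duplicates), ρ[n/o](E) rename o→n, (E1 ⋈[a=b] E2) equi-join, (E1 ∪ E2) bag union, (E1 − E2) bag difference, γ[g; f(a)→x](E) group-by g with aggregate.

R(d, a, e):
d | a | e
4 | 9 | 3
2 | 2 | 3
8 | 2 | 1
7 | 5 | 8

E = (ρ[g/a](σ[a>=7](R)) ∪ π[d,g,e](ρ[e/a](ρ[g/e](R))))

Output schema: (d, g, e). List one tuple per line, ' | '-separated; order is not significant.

Per-node cardinality:
  R → 4
  σ[a>=7](R) → 1
  ρ[g/a](σ[a>=7](R)) → 1
  R → 4
  ρ[g/e](R) → 4
  ρ[e/a](ρ[g/e](R)) → 4
  π[d,g,e](ρ[e/a](ρ[g/e](R))) → 4
  (ρ[g/a](σ[a>=7](R)) ∪ π[d,g,e](ρ[e/a](ρ[g/e](R)))) → 5

== RESULT ==
d | g | e
2 | 3 | 2
4 | 3 | 9
4 | 9 | 3
7 | 8 | 5
8 | 1 | 2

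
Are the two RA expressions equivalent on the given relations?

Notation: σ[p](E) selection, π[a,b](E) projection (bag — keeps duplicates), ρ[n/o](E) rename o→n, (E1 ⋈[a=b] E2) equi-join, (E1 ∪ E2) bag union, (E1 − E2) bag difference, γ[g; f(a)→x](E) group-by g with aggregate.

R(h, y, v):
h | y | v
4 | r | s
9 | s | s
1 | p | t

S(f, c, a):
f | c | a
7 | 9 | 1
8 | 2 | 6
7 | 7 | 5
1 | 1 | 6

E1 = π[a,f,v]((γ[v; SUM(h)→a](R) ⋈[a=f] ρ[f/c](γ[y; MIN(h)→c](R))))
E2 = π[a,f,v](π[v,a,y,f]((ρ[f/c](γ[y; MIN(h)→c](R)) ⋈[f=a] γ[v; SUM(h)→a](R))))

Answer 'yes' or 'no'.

E1 subexpression sizes:
  R → 3
  γ[v; SUM(h)→a](R) → 2
  R → 3
  γ[y; MIN(h)→c](R) → 3
  ρ[f/c](γ[y; MIN(h)→c](R)) → 3
  (γ[v; SUM(h)→a](R) ⋈[a=f] ρ[f/c](γ[y; MIN(h)→c](R))) → 1
  π[a,f,v]((γ[v; SUM(h)→a](R) ⋈[a=f] ρ[f/c](γ[y; MIN(h)→c](R)))) → 1
E2 subexpression sizes:
  R → 3
  γ[y; MIN(h)→c](R) → 3
  ρ[f/c](γ[y; MIN(h)→c](R)) → 3
  R → 3
  γ[v; SUM(h)→a](R) → 2
  (ρ[f/c](γ[y; MIN(h)→c](R)) ⋈[f=a] γ[v; SUM(h)→a](R)) → 1
  π[v,a,y,f]((ρ[f/c](γ[y; MIN(h)→c](R)) ⋈[f=a] γ[v; SUM(h)→a](R))) → 1
  π[a,f,v](π[v,a,y,f]((ρ[f/c](γ[y; MIN(h)→c](R)) ⋈[f=a] γ[v; SUM(h)→a](R)))) → 1

E1 and E2 produce the same multiset:
a | f | v
1 | 1 | t

yes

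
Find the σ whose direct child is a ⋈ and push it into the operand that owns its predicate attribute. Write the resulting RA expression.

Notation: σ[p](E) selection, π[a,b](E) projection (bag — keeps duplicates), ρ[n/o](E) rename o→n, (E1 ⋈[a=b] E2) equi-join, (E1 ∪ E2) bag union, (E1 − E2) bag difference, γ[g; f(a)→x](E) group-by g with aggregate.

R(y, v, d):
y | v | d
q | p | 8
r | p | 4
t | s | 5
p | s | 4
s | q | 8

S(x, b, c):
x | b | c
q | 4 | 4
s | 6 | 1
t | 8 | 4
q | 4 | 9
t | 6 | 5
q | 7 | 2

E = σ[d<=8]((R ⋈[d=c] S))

σ filters on d, owned by the left side.
E' = (σ[d<=8](R) ⋈[d=c] S)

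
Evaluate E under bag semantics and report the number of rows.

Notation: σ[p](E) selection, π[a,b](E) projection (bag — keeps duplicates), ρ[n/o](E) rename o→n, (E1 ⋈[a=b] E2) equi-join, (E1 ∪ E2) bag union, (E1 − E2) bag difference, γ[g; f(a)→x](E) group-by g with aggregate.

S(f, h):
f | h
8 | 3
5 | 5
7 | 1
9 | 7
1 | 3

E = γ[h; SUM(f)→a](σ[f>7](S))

Subexpression sizes:
  S → 5
  σ[f>7](S) → 2
  γ[h; SUM(f)→a](σ[f>7](S)) → 2

|E| = 2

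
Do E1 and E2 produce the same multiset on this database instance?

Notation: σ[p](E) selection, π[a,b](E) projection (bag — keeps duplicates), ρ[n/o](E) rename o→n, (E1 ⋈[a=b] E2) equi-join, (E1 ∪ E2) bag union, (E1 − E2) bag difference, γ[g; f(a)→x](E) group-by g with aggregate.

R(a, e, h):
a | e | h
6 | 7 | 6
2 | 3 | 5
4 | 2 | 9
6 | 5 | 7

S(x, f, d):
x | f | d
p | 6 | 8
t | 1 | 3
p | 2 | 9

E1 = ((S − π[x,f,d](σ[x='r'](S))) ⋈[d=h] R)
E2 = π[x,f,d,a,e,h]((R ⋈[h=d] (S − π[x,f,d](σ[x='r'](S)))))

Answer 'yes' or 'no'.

E1 per-node cardinality:
  S → 3
  S → 3
  σ[x='r'](S) → 0
  π[x,f,d](σ[x='r'](S)) → 0
  (S − π[x,f,d](σ[x='r'](S))) → 3
  R → 4
  ((S − π[x,f,d](σ[x='r'](S))) ⋈[d=h] R) → 1
E2 per-node cardinality:
  R → 4
  S → 3
  S → 3
  σ[x='r'](S) → 0
  π[x,f,d](σ[x='r'](S)) → 0
  (S − π[x,f,d](σ[x='r'](S))) → 3
  (R ⋈[h=d] (S − π[x,f,d](σ[x='r'](S)))) → 1
  π[x,f,d,a,e,h]((R ⋈[h=d] (S − π[x,f,d](σ[x='r'](S))))) → 1

E1 and E2 produce the same multiset:
x | f | d | a | e | h
p | 2 | 9 | 4 | 2 | 9

yes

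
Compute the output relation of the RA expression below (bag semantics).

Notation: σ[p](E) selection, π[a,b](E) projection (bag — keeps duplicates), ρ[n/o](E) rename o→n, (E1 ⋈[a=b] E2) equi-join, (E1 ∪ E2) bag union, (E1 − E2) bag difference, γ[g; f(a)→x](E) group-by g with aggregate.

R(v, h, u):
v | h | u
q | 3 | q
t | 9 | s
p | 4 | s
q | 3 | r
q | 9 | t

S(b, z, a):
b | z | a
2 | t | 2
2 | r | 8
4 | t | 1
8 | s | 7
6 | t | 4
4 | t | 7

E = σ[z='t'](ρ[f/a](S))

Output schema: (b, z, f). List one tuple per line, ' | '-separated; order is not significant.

Stepwise |·|:
  S → 6
  ρ[f/a](S) → 6
  σ[z='t'](ρ[f/a](S)) → 4

== RESULT ==
b | z | f
2 | t | 2
4 | t | 1
4 | t | 7
6 | t | 4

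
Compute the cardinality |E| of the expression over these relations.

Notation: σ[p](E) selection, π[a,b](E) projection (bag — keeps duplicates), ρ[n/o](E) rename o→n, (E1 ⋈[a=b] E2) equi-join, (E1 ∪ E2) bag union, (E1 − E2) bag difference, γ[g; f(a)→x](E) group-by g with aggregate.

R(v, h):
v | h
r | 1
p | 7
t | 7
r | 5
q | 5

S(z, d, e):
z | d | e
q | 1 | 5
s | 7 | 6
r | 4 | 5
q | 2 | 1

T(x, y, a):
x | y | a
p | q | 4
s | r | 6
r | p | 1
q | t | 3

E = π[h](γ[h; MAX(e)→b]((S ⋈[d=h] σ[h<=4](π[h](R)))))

Row counts bottom-up:
  S → 4
  R → 5
  π[h](R) → 5
  σ[h<=4](π[h](R)) → 1
  (S ⋈[d=h] σ[h<=4](π[h](R))) → 1
  γ[h; MAX(e)→b]((S ⋈[d=h] σ[h<=4](π[h](R)))) → 1
  π[h](γ[h; MAX(e)→b]((S ⋈[d=h] σ[h<=4](π[h](R))))) → 1

|E| = 1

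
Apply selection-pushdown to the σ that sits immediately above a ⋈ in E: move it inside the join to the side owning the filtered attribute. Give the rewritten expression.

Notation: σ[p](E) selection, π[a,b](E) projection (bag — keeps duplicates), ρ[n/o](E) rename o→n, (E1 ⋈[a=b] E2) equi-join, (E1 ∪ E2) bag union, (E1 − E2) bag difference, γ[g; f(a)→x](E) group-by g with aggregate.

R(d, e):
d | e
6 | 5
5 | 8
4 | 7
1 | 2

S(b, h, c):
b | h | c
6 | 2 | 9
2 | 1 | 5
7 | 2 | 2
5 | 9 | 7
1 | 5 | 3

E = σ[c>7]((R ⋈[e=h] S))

σ filters on c, owned by the right side.
E' = (R ⋈[e=h] σ[c>7](S))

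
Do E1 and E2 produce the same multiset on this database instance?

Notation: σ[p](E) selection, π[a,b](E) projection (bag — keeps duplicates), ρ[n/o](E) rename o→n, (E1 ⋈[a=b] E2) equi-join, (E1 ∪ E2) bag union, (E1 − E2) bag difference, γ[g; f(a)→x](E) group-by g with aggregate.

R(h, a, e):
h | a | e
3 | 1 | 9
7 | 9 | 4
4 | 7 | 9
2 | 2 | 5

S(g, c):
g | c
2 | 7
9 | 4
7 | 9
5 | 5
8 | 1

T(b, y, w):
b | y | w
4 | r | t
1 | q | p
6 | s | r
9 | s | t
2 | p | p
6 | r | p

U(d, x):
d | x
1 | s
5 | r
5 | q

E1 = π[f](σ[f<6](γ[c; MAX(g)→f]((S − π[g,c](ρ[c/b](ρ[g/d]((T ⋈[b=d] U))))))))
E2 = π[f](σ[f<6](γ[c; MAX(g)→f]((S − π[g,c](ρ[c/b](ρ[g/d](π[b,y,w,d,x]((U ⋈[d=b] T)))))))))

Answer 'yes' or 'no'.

E1 per-node cardinality:
  S → 5
  T → 6
  U → 3
  (T ⋈[b=d] U) → 1
  ρ[g/d]((T ⋈[b=d] U)) → 1
  ρ[c/b](ρ[g/d]((T ⋈[b=d] U))) → 1
  π[g,c](ρ[c/b](ρ[g/d]((T ⋈[b=d] U)))) → 1
  (S − π[g,c](ρ[c/b](ρ[g/d]((T ⋈[b=d] U))))) → 5
  γ[c; MAX(g)→f]((S − π[g,c](ρ[c/b](ρ[g/d]((T ⋈[b=d] U)))))) → 5
  σ[f<6](γ[c; MAX(g)→f]((S − π[g,c](ρ[c/b](ρ[g/d]((T ⋈[b=d] U))))))) → 2
  π[f](σ[f<6](γ[c; MAX(g)→f]((S − π[g,c](ρ[c/b](ρ[g/d]((T ⋈[b=d] U)))))))) → 2
E2 per-node cardinality:
  S → 5
  U → 3
  T → 6
  (U ⋈[d=b] T) → 1
  π[b,y,w,d,x]((U ⋈[d=b] T)) → 1
  ρ[g/d](π[b,y,w,d,x]((U ⋈[d=b] T))) → 1
  ρ[c/b](ρ[g/d](π[b,y,w,d,x]((U ⋈[d=b] T)))) → 1
  π[g,c](ρ[c/b](ρ[g/d](π[b,y,w,d,x]((U ⋈[d=b] T))))) → 1
  (S − π[g,c](ρ[c/b](ρ[g/d](π[b,y,w,d,x]((U ⋈[d=b] T)))))) → 5
  γ[c; MAX(g)→f]((S − π[g,c](ρ[c/b](ρ[g/d](π[b,y,w,d,x]((U ⋈[d=b] T))))))) → 5
  σ[f<6](γ[c; MAX(g)→f]((S − π[g,c](ρ[c/b](ρ[g/d](π[b,y,w,d,x]((U ⋈[d=b] T)))))))) → 2
  π[f](σ[f<6](γ[c; MAX(g)→f]((S − π[g,c](ρ[c/b](ρ[g/d](π[b,y,w,d,x]((U ⋈[d=b] T))))))))) → 2

E1 and E2 produce the same multiset:
f
2
5

yes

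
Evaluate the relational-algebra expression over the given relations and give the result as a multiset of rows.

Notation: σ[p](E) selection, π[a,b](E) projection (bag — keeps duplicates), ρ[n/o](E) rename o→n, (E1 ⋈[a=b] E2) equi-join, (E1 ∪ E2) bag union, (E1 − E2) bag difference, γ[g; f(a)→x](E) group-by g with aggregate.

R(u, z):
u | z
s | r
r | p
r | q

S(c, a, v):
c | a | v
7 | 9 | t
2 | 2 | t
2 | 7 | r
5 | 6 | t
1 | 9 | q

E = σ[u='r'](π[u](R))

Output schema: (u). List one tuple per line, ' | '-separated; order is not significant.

Row counts bottom-up:
  R → 3
  π[u](R) → 3
  σ[u='r'](π[u](R)) → 2

== RESULT ==
u
r
r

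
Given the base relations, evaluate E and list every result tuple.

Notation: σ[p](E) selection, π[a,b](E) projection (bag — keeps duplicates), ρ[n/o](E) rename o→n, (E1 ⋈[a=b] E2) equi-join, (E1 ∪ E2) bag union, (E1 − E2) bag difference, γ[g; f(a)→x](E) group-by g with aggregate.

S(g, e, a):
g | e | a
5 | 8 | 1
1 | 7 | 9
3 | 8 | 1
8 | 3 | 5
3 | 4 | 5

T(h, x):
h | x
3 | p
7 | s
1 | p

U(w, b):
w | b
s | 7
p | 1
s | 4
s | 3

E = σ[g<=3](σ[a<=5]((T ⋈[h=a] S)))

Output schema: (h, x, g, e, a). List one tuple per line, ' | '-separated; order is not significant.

Subexpression sizes:
  T → 3
  S → 5
  (T ⋈[h=a] S) → 2
  σ[a<=5]((T ⋈[h=a] S)) → 2
  σ[g<=3](σ[a<=5]((T ⋈[h=a] S))) → 1

== RESULT ==
h | x | g | e | a
1 | p | 3 | 8 | 1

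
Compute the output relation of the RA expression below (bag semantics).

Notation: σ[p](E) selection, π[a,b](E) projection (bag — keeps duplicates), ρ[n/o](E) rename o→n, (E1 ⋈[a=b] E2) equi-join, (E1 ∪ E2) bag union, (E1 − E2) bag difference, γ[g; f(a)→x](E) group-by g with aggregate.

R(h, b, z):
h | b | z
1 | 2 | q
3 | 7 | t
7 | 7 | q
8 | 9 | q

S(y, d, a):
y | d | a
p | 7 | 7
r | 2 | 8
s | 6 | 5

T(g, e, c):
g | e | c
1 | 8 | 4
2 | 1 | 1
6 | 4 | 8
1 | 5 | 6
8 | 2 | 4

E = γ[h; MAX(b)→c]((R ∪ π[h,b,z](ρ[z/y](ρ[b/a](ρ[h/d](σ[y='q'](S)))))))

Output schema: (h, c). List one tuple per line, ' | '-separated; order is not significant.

Per-node cardinality:
  R → 4
  S → 3
  σ[y='q'](S) → 0
  ρ[h/d](σ[y='q'](S)) → 0
  ρ[b/a](ρ[h/d](σ[y='q'](S))) → 0
  ρ[z/y](ρ[b/a](ρ[h/d](σ[y='q'](S)))) → 0
  π[h,b,z](ρ[z/y](ρ[b/a](ρ[h/d](σ[y='q'](S))))) → 0
  (R ∪ π[h,b,z](ρ[z/y](ρ[b/a](ρ[h/d](σ[y='q'](S)))))) → 4
  γ[h; MAX(b)→c]((R ∪ π[h,b,z](ρ[z/y](ρ[b/a](ρ[h/d](σ[y='q'](S))))))) → 4

== RESULT ==
h | c
1 | 2
3 | 7
7 | 7
8 | 9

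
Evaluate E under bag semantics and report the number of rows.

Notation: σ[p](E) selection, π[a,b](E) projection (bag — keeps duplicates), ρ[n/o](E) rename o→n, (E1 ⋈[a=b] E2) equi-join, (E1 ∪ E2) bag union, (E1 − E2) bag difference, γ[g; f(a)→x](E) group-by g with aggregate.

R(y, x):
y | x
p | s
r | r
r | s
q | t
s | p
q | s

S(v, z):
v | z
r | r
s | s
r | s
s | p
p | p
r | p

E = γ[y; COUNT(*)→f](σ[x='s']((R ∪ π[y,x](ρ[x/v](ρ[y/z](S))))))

Per-node cardinality:
  R → 6
  S → 6
  ρ[y/z](S) → 6
  ρ[x/v](ρ[y/z](S)) → 6
  π[y,x](ρ[x/v](ρ[y/z](S))) → 6
  (R ∪ π[y,x](ρ[x/v](ρ[y/z](S)))) → 12
  σ[x='s']((R ∪ π[y,x](ρ[x/v](ρ[y/z](S))))) → 5
  γ[y; COUNT(*)→f](σ[x='s']((R ∪ π[y,x](ρ[x/v](ρ[y/z](S)))))) → 4

|E| = 4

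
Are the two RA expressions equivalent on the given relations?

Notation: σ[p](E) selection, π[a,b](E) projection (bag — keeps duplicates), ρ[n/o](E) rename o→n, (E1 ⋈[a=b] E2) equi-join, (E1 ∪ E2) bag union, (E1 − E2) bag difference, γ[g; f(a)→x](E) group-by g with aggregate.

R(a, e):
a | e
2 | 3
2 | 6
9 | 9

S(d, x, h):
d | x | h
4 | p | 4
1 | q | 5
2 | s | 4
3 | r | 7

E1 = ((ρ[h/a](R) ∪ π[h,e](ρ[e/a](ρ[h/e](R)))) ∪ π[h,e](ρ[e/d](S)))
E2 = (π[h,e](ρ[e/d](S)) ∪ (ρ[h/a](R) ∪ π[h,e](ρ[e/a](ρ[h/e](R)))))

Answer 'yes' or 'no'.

E1 row counts bottom-up:
  R → 3
  ρ[h/a](R) → 3
  R → 3
  ρ[h/e](R) → 3
  ρ[e/a](ρ[h/e](R)) → 3
  π[h,e](ρ[e/a](ρ[h/e](R))) → 3
  (ρ[h/a](R) ∪ π[h,e](ρ[e/a](ρ[h/e](R)))) → 6
  S → 4
  ρ[e/d](S) → 4
  π[h,e](ρ[e/d](S)) → 4
  ((ρ[h/a](R) ∪ π[h,e](ρ[e/a](ρ[h/e](R)))) ∪ π[h,e](ρ[e/d](S))) → 10
E2 row counts bottom-up:
  S → 4
  ρ[e/d](S) → 4
  π[h,e](ρ[e/d](S)) → 4
  R → 3
  ρ[h/a](R) → 3
  R → 3
  ρ[h/e](R) → 3
  ρ[e/a](ρ[h/e](R)) → 3
  π[h,e](ρ[e/a](ρ[h/e](R))) → 3
  (ρ[h/a](R) ∪ π[h,e](ρ[e/a](ρ[h/e](R)))) → 6
  (π[h,e](ρ[e/d](S)) ∪ (ρ[h/a](R) ∪ π[h,e](ρ[e/a](ρ[h/e](R))))) → 10

E1 and E2 produce the same multiset:
h | e
2 | 3
2 | 6
3 | 2
4 | 2
4 | 4
5 | 1
6 | 2
7 | 3
9 | 9
9 | 9

yes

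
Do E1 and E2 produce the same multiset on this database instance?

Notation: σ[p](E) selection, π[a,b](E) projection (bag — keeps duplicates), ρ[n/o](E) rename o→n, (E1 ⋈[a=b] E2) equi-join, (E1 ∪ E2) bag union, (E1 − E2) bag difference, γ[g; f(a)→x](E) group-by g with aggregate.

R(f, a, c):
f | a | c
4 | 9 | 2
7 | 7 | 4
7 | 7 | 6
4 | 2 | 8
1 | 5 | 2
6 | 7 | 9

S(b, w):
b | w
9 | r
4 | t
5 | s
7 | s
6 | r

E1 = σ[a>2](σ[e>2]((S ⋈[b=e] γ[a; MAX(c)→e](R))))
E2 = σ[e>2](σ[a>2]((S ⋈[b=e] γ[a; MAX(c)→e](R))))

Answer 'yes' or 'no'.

E1 subexpression sizes:
  S → 5
  R → 6
  γ[a; MAX(c)→e](R) → 4
  (S ⋈[b=e] γ[a; MAX(c)→e](R)) → 1
  σ[e>2]((S ⋈[b=e] γ[a; MAX(c)→e](R))) → 1
  σ[a>2](σ[e>2]((S ⋈[b=e] γ[a; MAX(c)→e](R)))) → 1
E2 subexpression sizes:
  S → 5
  R → 6
  γ[a; MAX(c)→e](R) → 4
  (S ⋈[b=e] γ[a; MAX(c)→e](R)) → 1
  σ[a>2]((S ⋈[b=e] γ[a; MAX(c)→e](R))) → 1
  σ[e>2](σ[a>2]((S ⋈[b=e] γ[a; MAX(c)→e](R)))) → 1

E1 and E2 produce the same multiset:
b | w | a | e
9 | r | 7 | 9

yes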